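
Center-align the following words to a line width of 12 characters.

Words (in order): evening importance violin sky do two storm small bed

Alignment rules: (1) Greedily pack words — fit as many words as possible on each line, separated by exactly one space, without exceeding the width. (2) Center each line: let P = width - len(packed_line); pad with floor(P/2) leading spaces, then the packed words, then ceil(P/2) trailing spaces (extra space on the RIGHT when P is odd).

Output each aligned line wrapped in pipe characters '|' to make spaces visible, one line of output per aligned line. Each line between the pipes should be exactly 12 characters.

Answer: |  evening   |
| importance |
| violin sky |
|do two storm|
| small bed  |

Derivation:
Line 1: ['evening'] (min_width=7, slack=5)
Line 2: ['importance'] (min_width=10, slack=2)
Line 3: ['violin', 'sky'] (min_width=10, slack=2)
Line 4: ['do', 'two', 'storm'] (min_width=12, slack=0)
Line 5: ['small', 'bed'] (min_width=9, slack=3)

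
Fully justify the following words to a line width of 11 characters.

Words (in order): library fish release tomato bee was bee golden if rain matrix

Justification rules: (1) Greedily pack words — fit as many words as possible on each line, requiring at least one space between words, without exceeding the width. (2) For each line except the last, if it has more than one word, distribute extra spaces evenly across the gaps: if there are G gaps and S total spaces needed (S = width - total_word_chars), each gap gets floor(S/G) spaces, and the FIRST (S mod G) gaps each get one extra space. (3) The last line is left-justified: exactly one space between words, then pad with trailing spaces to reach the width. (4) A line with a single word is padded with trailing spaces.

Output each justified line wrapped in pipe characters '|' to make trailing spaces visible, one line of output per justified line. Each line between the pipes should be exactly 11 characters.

Answer: |library    |
|fish       |
|release    |
|tomato  bee|
|was     bee|
|golden   if|
|rain matrix|

Derivation:
Line 1: ['library'] (min_width=7, slack=4)
Line 2: ['fish'] (min_width=4, slack=7)
Line 3: ['release'] (min_width=7, slack=4)
Line 4: ['tomato', 'bee'] (min_width=10, slack=1)
Line 5: ['was', 'bee'] (min_width=7, slack=4)
Line 6: ['golden', 'if'] (min_width=9, slack=2)
Line 7: ['rain', 'matrix'] (min_width=11, slack=0)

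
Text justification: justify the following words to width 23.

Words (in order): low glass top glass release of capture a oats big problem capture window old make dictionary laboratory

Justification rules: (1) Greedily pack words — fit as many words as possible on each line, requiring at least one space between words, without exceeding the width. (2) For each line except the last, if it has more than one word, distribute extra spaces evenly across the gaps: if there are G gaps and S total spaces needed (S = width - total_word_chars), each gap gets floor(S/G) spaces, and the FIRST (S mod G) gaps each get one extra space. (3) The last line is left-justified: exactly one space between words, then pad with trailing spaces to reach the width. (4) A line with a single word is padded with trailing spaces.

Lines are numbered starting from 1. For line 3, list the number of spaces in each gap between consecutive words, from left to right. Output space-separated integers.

Answer: 5 4

Derivation:
Line 1: ['low', 'glass', 'top', 'glass'] (min_width=19, slack=4)
Line 2: ['release', 'of', 'capture', 'a'] (min_width=20, slack=3)
Line 3: ['oats', 'big', 'problem'] (min_width=16, slack=7)
Line 4: ['capture', 'window', 'old', 'make'] (min_width=23, slack=0)
Line 5: ['dictionary', 'laboratory'] (min_width=21, slack=2)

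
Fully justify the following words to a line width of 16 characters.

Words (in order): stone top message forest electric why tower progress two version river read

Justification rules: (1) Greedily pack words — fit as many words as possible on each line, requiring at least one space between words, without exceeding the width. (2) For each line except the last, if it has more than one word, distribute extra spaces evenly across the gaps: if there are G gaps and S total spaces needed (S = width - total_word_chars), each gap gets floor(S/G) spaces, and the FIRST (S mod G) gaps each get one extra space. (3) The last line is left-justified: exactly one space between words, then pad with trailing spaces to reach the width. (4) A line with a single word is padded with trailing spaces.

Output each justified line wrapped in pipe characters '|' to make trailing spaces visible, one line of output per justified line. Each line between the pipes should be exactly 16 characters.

Line 1: ['stone', 'top'] (min_width=9, slack=7)
Line 2: ['message', 'forest'] (min_width=14, slack=2)
Line 3: ['electric', 'why'] (min_width=12, slack=4)
Line 4: ['tower', 'progress'] (min_width=14, slack=2)
Line 5: ['two', 'version'] (min_width=11, slack=5)
Line 6: ['river', 'read'] (min_width=10, slack=6)

Answer: |stone        top|
|message   forest|
|electric     why|
|tower   progress|
|two      version|
|river read      |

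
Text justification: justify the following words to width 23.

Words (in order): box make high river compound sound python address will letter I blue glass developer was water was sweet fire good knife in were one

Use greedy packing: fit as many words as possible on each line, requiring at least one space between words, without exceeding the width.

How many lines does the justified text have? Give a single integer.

Line 1: ['box', 'make', 'high', 'river'] (min_width=19, slack=4)
Line 2: ['compound', 'sound', 'python'] (min_width=21, slack=2)
Line 3: ['address', 'will', 'letter', 'I'] (min_width=21, slack=2)
Line 4: ['blue', 'glass', 'developer'] (min_width=20, slack=3)
Line 5: ['was', 'water', 'was', 'sweet'] (min_width=19, slack=4)
Line 6: ['fire', 'good', 'knife', 'in', 'were'] (min_width=23, slack=0)
Line 7: ['one'] (min_width=3, slack=20)
Total lines: 7

Answer: 7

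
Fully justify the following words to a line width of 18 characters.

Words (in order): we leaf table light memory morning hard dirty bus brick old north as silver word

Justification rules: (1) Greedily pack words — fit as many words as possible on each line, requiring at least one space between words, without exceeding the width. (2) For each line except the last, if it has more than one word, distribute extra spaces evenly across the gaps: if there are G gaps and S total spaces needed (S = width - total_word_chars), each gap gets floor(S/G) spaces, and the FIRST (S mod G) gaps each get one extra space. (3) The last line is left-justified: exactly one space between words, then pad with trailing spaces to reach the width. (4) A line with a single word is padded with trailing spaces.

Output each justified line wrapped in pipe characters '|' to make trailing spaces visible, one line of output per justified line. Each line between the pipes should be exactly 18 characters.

Line 1: ['we', 'leaf', 'table'] (min_width=13, slack=5)
Line 2: ['light', 'memory'] (min_width=12, slack=6)
Line 3: ['morning', 'hard', 'dirty'] (min_width=18, slack=0)
Line 4: ['bus', 'brick', 'old'] (min_width=13, slack=5)
Line 5: ['north', 'as', 'silver'] (min_width=15, slack=3)
Line 6: ['word'] (min_width=4, slack=14)

Answer: |we    leaf   table|
|light       memory|
|morning hard dirty|
|bus    brick   old|
|north   as  silver|
|word              |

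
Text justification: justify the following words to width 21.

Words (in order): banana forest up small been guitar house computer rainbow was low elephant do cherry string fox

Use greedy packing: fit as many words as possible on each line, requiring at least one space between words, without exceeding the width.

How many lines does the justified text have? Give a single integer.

Line 1: ['banana', 'forest', 'up'] (min_width=16, slack=5)
Line 2: ['small', 'been', 'guitar'] (min_width=17, slack=4)
Line 3: ['house', 'computer'] (min_width=14, slack=7)
Line 4: ['rainbow', 'was', 'low'] (min_width=15, slack=6)
Line 5: ['elephant', 'do', 'cherry'] (min_width=18, slack=3)
Line 6: ['string', 'fox'] (min_width=10, slack=11)
Total lines: 6

Answer: 6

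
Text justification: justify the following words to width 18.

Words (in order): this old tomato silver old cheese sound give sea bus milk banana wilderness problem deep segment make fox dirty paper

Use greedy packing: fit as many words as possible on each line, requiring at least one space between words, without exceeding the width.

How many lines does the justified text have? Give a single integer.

Answer: 7

Derivation:
Line 1: ['this', 'old', 'tomato'] (min_width=15, slack=3)
Line 2: ['silver', 'old', 'cheese'] (min_width=17, slack=1)
Line 3: ['sound', 'give', 'sea', 'bus'] (min_width=18, slack=0)
Line 4: ['milk', 'banana'] (min_width=11, slack=7)
Line 5: ['wilderness', 'problem'] (min_width=18, slack=0)
Line 6: ['deep', 'segment', 'make'] (min_width=17, slack=1)
Line 7: ['fox', 'dirty', 'paper'] (min_width=15, slack=3)
Total lines: 7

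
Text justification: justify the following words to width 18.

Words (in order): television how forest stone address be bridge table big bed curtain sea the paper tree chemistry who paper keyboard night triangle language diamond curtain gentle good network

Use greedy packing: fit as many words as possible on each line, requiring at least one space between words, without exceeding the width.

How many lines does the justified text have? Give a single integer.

Answer: 12

Derivation:
Line 1: ['television', 'how'] (min_width=14, slack=4)
Line 2: ['forest', 'stone'] (min_width=12, slack=6)
Line 3: ['address', 'be', 'bridge'] (min_width=17, slack=1)
Line 4: ['table', 'big', 'bed'] (min_width=13, slack=5)
Line 5: ['curtain', 'sea', 'the'] (min_width=15, slack=3)
Line 6: ['paper', 'tree'] (min_width=10, slack=8)
Line 7: ['chemistry', 'who'] (min_width=13, slack=5)
Line 8: ['paper', 'keyboard'] (min_width=14, slack=4)
Line 9: ['night', 'triangle'] (min_width=14, slack=4)
Line 10: ['language', 'diamond'] (min_width=16, slack=2)
Line 11: ['curtain', 'gentle'] (min_width=14, slack=4)
Line 12: ['good', 'network'] (min_width=12, slack=6)
Total lines: 12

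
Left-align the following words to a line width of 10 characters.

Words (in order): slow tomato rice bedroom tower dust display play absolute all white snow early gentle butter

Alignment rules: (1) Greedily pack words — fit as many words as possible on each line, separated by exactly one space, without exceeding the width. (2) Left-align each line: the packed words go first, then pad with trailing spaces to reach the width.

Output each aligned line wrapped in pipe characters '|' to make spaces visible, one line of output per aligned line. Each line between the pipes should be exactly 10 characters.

Answer: |slow      |
|tomato    |
|rice      |
|bedroom   |
|tower dust|
|display   |
|play      |
|absolute  |
|all white |
|snow early|
|gentle    |
|butter    |

Derivation:
Line 1: ['slow'] (min_width=4, slack=6)
Line 2: ['tomato'] (min_width=6, slack=4)
Line 3: ['rice'] (min_width=4, slack=6)
Line 4: ['bedroom'] (min_width=7, slack=3)
Line 5: ['tower', 'dust'] (min_width=10, slack=0)
Line 6: ['display'] (min_width=7, slack=3)
Line 7: ['play'] (min_width=4, slack=6)
Line 8: ['absolute'] (min_width=8, slack=2)
Line 9: ['all', 'white'] (min_width=9, slack=1)
Line 10: ['snow', 'early'] (min_width=10, slack=0)
Line 11: ['gentle'] (min_width=6, slack=4)
Line 12: ['butter'] (min_width=6, slack=4)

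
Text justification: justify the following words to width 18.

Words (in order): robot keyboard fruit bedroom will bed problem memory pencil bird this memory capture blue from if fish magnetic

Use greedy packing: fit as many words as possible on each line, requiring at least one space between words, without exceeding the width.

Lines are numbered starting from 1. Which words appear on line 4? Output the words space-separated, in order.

Answer: pencil bird this

Derivation:
Line 1: ['robot', 'keyboard'] (min_width=14, slack=4)
Line 2: ['fruit', 'bedroom', 'will'] (min_width=18, slack=0)
Line 3: ['bed', 'problem', 'memory'] (min_width=18, slack=0)
Line 4: ['pencil', 'bird', 'this'] (min_width=16, slack=2)
Line 5: ['memory', 'capture'] (min_width=14, slack=4)
Line 6: ['blue', 'from', 'if', 'fish'] (min_width=17, slack=1)
Line 7: ['magnetic'] (min_width=8, slack=10)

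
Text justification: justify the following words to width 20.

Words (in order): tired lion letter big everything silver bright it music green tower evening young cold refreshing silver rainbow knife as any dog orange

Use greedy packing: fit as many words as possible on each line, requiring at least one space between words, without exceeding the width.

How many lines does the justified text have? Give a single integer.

Line 1: ['tired', 'lion', 'letter'] (min_width=17, slack=3)
Line 2: ['big', 'everything'] (min_width=14, slack=6)
Line 3: ['silver', 'bright', 'it'] (min_width=16, slack=4)
Line 4: ['music', 'green', 'tower'] (min_width=17, slack=3)
Line 5: ['evening', 'young', 'cold'] (min_width=18, slack=2)
Line 6: ['refreshing', 'silver'] (min_width=17, slack=3)
Line 7: ['rainbow', 'knife', 'as', 'any'] (min_width=20, slack=0)
Line 8: ['dog', 'orange'] (min_width=10, slack=10)
Total lines: 8

Answer: 8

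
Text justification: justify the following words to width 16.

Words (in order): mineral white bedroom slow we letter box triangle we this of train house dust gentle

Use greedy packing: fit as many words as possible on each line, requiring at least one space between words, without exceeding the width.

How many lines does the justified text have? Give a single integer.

Answer: 6

Derivation:
Line 1: ['mineral', 'white'] (min_width=13, slack=3)
Line 2: ['bedroom', 'slow', 'we'] (min_width=15, slack=1)
Line 3: ['letter', 'box'] (min_width=10, slack=6)
Line 4: ['triangle', 'we', 'this'] (min_width=16, slack=0)
Line 5: ['of', 'train', 'house'] (min_width=14, slack=2)
Line 6: ['dust', 'gentle'] (min_width=11, slack=5)
Total lines: 6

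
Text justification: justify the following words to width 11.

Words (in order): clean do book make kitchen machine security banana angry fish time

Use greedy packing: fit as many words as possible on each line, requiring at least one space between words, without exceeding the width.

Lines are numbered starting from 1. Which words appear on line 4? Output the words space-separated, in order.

Answer: machine

Derivation:
Line 1: ['clean', 'do'] (min_width=8, slack=3)
Line 2: ['book', 'make'] (min_width=9, slack=2)
Line 3: ['kitchen'] (min_width=7, slack=4)
Line 4: ['machine'] (min_width=7, slack=4)
Line 5: ['security'] (min_width=8, slack=3)
Line 6: ['banana'] (min_width=6, slack=5)
Line 7: ['angry', 'fish'] (min_width=10, slack=1)
Line 8: ['time'] (min_width=4, slack=7)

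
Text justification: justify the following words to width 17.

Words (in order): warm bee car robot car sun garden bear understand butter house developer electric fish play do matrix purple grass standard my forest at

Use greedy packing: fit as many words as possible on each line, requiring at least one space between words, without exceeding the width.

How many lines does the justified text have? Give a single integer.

Answer: 10

Derivation:
Line 1: ['warm', 'bee', 'car'] (min_width=12, slack=5)
Line 2: ['robot', 'car', 'sun'] (min_width=13, slack=4)
Line 3: ['garden', 'bear'] (min_width=11, slack=6)
Line 4: ['understand', 'butter'] (min_width=17, slack=0)
Line 5: ['house', 'developer'] (min_width=15, slack=2)
Line 6: ['electric', 'fish'] (min_width=13, slack=4)
Line 7: ['play', 'do', 'matrix'] (min_width=14, slack=3)
Line 8: ['purple', 'grass'] (min_width=12, slack=5)
Line 9: ['standard', 'my'] (min_width=11, slack=6)
Line 10: ['forest', 'at'] (min_width=9, slack=8)
Total lines: 10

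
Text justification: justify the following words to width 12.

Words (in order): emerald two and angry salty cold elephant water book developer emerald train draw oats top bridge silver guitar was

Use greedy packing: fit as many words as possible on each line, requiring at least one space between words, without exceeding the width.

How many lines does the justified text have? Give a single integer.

Answer: 12

Derivation:
Line 1: ['emerald', 'two'] (min_width=11, slack=1)
Line 2: ['and', 'angry'] (min_width=9, slack=3)
Line 3: ['salty', 'cold'] (min_width=10, slack=2)
Line 4: ['elephant'] (min_width=8, slack=4)
Line 5: ['water', 'book'] (min_width=10, slack=2)
Line 6: ['developer'] (min_width=9, slack=3)
Line 7: ['emerald'] (min_width=7, slack=5)
Line 8: ['train', 'draw'] (min_width=10, slack=2)
Line 9: ['oats', 'top'] (min_width=8, slack=4)
Line 10: ['bridge'] (min_width=6, slack=6)
Line 11: ['silver'] (min_width=6, slack=6)
Line 12: ['guitar', 'was'] (min_width=10, slack=2)
Total lines: 12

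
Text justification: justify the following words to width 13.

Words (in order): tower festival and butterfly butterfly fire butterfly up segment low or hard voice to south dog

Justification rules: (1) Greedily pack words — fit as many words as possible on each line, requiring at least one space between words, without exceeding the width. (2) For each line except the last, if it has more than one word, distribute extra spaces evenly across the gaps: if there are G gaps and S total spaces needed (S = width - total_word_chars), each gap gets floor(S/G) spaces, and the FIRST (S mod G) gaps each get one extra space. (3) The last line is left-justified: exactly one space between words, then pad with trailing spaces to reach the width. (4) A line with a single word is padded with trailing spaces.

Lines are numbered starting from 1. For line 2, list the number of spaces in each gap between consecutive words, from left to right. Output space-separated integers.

Line 1: ['tower'] (min_width=5, slack=8)
Line 2: ['festival', 'and'] (min_width=12, slack=1)
Line 3: ['butterfly'] (min_width=9, slack=4)
Line 4: ['butterfly'] (min_width=9, slack=4)
Line 5: ['fire'] (min_width=4, slack=9)
Line 6: ['butterfly', 'up'] (min_width=12, slack=1)
Line 7: ['segment', 'low'] (min_width=11, slack=2)
Line 8: ['or', 'hard', 'voice'] (min_width=13, slack=0)
Line 9: ['to', 'south', 'dog'] (min_width=12, slack=1)

Answer: 2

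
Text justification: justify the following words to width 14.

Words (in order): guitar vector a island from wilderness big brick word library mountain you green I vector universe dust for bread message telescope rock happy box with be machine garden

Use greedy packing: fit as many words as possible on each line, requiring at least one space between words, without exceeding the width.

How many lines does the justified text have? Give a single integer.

Answer: 14

Derivation:
Line 1: ['guitar', 'vector'] (min_width=13, slack=1)
Line 2: ['a', 'island', 'from'] (min_width=13, slack=1)
Line 3: ['wilderness', 'big'] (min_width=14, slack=0)
Line 4: ['brick', 'word'] (min_width=10, slack=4)
Line 5: ['library'] (min_width=7, slack=7)
Line 6: ['mountain', 'you'] (min_width=12, slack=2)
Line 7: ['green', 'I', 'vector'] (min_width=14, slack=0)
Line 8: ['universe', 'dust'] (min_width=13, slack=1)
Line 9: ['for', 'bread'] (min_width=9, slack=5)
Line 10: ['message'] (min_width=7, slack=7)
Line 11: ['telescope', 'rock'] (min_width=14, slack=0)
Line 12: ['happy', 'box', 'with'] (min_width=14, slack=0)
Line 13: ['be', 'machine'] (min_width=10, slack=4)
Line 14: ['garden'] (min_width=6, slack=8)
Total lines: 14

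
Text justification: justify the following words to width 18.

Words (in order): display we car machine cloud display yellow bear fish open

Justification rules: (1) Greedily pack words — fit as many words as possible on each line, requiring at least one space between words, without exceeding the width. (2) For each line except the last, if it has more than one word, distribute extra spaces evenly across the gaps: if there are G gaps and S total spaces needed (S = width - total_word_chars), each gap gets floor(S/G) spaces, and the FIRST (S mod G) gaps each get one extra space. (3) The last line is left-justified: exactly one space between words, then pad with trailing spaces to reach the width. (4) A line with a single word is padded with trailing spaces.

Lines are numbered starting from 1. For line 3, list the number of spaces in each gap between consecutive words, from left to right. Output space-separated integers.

Line 1: ['display', 'we', 'car'] (min_width=14, slack=4)
Line 2: ['machine', 'cloud'] (min_width=13, slack=5)
Line 3: ['display', 'yellow'] (min_width=14, slack=4)
Line 4: ['bear', 'fish', 'open'] (min_width=14, slack=4)

Answer: 5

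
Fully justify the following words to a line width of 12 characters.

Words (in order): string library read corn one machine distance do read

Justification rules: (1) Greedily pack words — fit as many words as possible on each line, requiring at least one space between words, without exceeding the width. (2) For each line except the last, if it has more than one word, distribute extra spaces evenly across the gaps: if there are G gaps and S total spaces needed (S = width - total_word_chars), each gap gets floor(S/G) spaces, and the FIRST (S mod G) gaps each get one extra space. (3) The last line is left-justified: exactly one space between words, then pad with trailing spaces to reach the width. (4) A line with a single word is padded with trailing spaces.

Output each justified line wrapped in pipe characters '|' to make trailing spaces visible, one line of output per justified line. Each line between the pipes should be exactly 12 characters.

Line 1: ['string'] (min_width=6, slack=6)
Line 2: ['library', 'read'] (min_width=12, slack=0)
Line 3: ['corn', 'one'] (min_width=8, slack=4)
Line 4: ['machine'] (min_width=7, slack=5)
Line 5: ['distance', 'do'] (min_width=11, slack=1)
Line 6: ['read'] (min_width=4, slack=8)

Answer: |string      |
|library read|
|corn     one|
|machine     |
|distance  do|
|read        |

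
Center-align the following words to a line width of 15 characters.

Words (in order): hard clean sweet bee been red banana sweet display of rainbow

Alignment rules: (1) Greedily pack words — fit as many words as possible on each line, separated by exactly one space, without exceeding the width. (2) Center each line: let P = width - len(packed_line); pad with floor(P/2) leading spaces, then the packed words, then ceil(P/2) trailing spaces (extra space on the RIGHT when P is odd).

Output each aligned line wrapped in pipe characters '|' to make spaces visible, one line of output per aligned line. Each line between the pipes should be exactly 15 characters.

Answer: |  hard clean   |
|sweet bee been |
|  red banana   |
| sweet display |
|  of rainbow   |

Derivation:
Line 1: ['hard', 'clean'] (min_width=10, slack=5)
Line 2: ['sweet', 'bee', 'been'] (min_width=14, slack=1)
Line 3: ['red', 'banana'] (min_width=10, slack=5)
Line 4: ['sweet', 'display'] (min_width=13, slack=2)
Line 5: ['of', 'rainbow'] (min_width=10, slack=5)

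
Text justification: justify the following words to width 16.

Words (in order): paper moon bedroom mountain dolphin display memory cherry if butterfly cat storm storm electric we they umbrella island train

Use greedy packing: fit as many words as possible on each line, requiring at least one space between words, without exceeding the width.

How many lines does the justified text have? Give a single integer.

Answer: 9

Derivation:
Line 1: ['paper', 'moon'] (min_width=10, slack=6)
Line 2: ['bedroom', 'mountain'] (min_width=16, slack=0)
Line 3: ['dolphin', 'display'] (min_width=15, slack=1)
Line 4: ['memory', 'cherry', 'if'] (min_width=16, slack=0)
Line 5: ['butterfly', 'cat'] (min_width=13, slack=3)
Line 6: ['storm', 'storm'] (min_width=11, slack=5)
Line 7: ['electric', 'we', 'they'] (min_width=16, slack=0)
Line 8: ['umbrella', 'island'] (min_width=15, slack=1)
Line 9: ['train'] (min_width=5, slack=11)
Total lines: 9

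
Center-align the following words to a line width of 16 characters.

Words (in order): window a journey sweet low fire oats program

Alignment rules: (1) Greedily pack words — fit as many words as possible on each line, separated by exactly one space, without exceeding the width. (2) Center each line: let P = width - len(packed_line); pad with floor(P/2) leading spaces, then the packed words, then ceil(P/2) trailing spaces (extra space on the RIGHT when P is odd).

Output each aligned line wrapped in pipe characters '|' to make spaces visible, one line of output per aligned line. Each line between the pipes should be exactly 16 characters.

Line 1: ['window', 'a', 'journey'] (min_width=16, slack=0)
Line 2: ['sweet', 'low', 'fire'] (min_width=14, slack=2)
Line 3: ['oats', 'program'] (min_width=12, slack=4)

Answer: |window a journey|
| sweet low fire |
|  oats program  |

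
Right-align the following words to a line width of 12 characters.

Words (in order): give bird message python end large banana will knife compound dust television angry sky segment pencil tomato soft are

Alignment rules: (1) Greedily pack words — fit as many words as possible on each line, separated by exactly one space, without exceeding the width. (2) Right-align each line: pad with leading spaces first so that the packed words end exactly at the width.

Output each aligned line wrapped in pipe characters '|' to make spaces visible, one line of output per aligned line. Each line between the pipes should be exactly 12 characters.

Line 1: ['give', 'bird'] (min_width=9, slack=3)
Line 2: ['message'] (min_width=7, slack=5)
Line 3: ['python', 'end'] (min_width=10, slack=2)
Line 4: ['large', 'banana'] (min_width=12, slack=0)
Line 5: ['will', 'knife'] (min_width=10, slack=2)
Line 6: ['compound'] (min_width=8, slack=4)
Line 7: ['dust'] (min_width=4, slack=8)
Line 8: ['television'] (min_width=10, slack=2)
Line 9: ['angry', 'sky'] (min_width=9, slack=3)
Line 10: ['segment'] (min_width=7, slack=5)
Line 11: ['pencil'] (min_width=6, slack=6)
Line 12: ['tomato', 'soft'] (min_width=11, slack=1)
Line 13: ['are'] (min_width=3, slack=9)

Answer: |   give bird|
|     message|
|  python end|
|large banana|
|  will knife|
|    compound|
|        dust|
|  television|
|   angry sky|
|     segment|
|      pencil|
| tomato soft|
|         are|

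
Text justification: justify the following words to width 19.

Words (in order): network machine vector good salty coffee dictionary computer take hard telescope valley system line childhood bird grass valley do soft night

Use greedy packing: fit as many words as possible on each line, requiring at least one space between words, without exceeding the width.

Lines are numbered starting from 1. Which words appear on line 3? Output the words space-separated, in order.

Line 1: ['network', 'machine'] (min_width=15, slack=4)
Line 2: ['vector', 'good', 'salty'] (min_width=17, slack=2)
Line 3: ['coffee', 'dictionary'] (min_width=17, slack=2)
Line 4: ['computer', 'take', 'hard'] (min_width=18, slack=1)
Line 5: ['telescope', 'valley'] (min_width=16, slack=3)
Line 6: ['system', 'line'] (min_width=11, slack=8)
Line 7: ['childhood', 'bird'] (min_width=14, slack=5)
Line 8: ['grass', 'valley', 'do'] (min_width=15, slack=4)
Line 9: ['soft', 'night'] (min_width=10, slack=9)

Answer: coffee dictionary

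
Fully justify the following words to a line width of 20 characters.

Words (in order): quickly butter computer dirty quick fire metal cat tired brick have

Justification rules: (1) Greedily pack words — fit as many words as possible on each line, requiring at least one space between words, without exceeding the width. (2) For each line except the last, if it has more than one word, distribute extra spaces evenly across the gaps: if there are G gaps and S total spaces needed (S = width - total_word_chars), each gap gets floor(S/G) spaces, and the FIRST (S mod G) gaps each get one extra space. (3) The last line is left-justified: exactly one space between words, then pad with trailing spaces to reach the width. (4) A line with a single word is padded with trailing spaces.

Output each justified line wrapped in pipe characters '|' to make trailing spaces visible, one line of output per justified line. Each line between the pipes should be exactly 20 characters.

Answer: |quickly       butter|
|computer dirty quick|
|fire metal cat tired|
|brick have          |

Derivation:
Line 1: ['quickly', 'butter'] (min_width=14, slack=6)
Line 2: ['computer', 'dirty', 'quick'] (min_width=20, slack=0)
Line 3: ['fire', 'metal', 'cat', 'tired'] (min_width=20, slack=0)
Line 4: ['brick', 'have'] (min_width=10, slack=10)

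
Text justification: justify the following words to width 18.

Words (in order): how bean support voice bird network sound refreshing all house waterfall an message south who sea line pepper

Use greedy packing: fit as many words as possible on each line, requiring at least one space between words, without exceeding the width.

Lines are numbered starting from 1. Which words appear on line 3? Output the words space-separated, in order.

Answer: sound refreshing

Derivation:
Line 1: ['how', 'bean', 'support'] (min_width=16, slack=2)
Line 2: ['voice', 'bird', 'network'] (min_width=18, slack=0)
Line 3: ['sound', 'refreshing'] (min_width=16, slack=2)
Line 4: ['all', 'house'] (min_width=9, slack=9)
Line 5: ['waterfall', 'an'] (min_width=12, slack=6)
Line 6: ['message', 'south', 'who'] (min_width=17, slack=1)
Line 7: ['sea', 'line', 'pepper'] (min_width=15, slack=3)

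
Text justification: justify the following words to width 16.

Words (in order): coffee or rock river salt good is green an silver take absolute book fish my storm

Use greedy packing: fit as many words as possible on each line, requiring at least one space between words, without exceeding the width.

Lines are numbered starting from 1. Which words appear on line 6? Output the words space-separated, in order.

Line 1: ['coffee', 'or', 'rock'] (min_width=14, slack=2)
Line 2: ['river', 'salt', 'good'] (min_width=15, slack=1)
Line 3: ['is', 'green', 'an'] (min_width=11, slack=5)
Line 4: ['silver', 'take'] (min_width=11, slack=5)
Line 5: ['absolute', 'book'] (min_width=13, slack=3)
Line 6: ['fish', 'my', 'storm'] (min_width=13, slack=3)

Answer: fish my storm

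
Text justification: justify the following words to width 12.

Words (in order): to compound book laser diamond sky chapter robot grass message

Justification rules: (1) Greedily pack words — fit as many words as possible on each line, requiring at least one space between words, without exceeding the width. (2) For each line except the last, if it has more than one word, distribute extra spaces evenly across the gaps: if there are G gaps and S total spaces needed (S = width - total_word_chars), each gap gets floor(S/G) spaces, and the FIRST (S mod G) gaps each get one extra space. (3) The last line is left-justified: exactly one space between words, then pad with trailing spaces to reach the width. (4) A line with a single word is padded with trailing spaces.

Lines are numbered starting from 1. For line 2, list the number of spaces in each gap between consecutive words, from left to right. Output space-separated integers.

Answer: 3

Derivation:
Line 1: ['to', 'compound'] (min_width=11, slack=1)
Line 2: ['book', 'laser'] (min_width=10, slack=2)
Line 3: ['diamond', 'sky'] (min_width=11, slack=1)
Line 4: ['chapter'] (min_width=7, slack=5)
Line 5: ['robot', 'grass'] (min_width=11, slack=1)
Line 6: ['message'] (min_width=7, slack=5)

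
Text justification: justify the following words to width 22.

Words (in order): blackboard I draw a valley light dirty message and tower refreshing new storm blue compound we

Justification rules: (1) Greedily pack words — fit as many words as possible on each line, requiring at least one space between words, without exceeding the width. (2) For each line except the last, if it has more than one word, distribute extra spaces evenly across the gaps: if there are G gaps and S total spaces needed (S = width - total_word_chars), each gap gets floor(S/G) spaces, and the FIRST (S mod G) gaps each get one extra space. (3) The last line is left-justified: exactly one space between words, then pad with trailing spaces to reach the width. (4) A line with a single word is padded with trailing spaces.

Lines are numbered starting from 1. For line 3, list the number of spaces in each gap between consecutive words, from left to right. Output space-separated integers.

Line 1: ['blackboard', 'I', 'draw', 'a'] (min_width=19, slack=3)
Line 2: ['valley', 'light', 'dirty'] (min_width=18, slack=4)
Line 3: ['message', 'and', 'tower'] (min_width=17, slack=5)
Line 4: ['refreshing', 'new', 'storm'] (min_width=20, slack=2)
Line 5: ['blue', 'compound', 'we'] (min_width=16, slack=6)

Answer: 4 3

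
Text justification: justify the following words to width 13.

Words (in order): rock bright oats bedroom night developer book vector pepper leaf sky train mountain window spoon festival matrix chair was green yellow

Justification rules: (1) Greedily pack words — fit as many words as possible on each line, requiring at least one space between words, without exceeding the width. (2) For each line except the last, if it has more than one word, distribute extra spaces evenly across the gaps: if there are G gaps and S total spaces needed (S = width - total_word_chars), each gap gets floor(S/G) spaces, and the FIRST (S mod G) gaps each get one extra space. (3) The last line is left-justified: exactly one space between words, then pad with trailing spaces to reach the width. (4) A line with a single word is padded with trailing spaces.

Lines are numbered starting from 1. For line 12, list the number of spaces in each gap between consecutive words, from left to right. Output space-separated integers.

Line 1: ['rock', 'bright'] (min_width=11, slack=2)
Line 2: ['oats', 'bedroom'] (min_width=12, slack=1)
Line 3: ['night'] (min_width=5, slack=8)
Line 4: ['developer'] (min_width=9, slack=4)
Line 5: ['book', 'vector'] (min_width=11, slack=2)
Line 6: ['pepper', 'leaf'] (min_width=11, slack=2)
Line 7: ['sky', 'train'] (min_width=9, slack=4)
Line 8: ['mountain'] (min_width=8, slack=5)
Line 9: ['window', 'spoon'] (min_width=12, slack=1)
Line 10: ['festival'] (min_width=8, slack=5)
Line 11: ['matrix', 'chair'] (min_width=12, slack=1)
Line 12: ['was', 'green'] (min_width=9, slack=4)
Line 13: ['yellow'] (min_width=6, slack=7)

Answer: 5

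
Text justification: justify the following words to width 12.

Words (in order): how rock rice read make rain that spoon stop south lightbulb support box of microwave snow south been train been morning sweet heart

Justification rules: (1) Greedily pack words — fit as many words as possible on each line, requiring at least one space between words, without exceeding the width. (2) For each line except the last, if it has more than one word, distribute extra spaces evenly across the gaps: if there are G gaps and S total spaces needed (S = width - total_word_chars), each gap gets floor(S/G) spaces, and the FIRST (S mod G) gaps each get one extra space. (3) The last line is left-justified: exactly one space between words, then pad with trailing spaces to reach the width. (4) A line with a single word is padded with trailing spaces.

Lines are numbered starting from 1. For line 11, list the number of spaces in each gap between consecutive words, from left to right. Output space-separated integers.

Line 1: ['how', 'rock'] (min_width=8, slack=4)
Line 2: ['rice', 'read'] (min_width=9, slack=3)
Line 3: ['make', 'rain'] (min_width=9, slack=3)
Line 4: ['that', 'spoon'] (min_width=10, slack=2)
Line 5: ['stop', 'south'] (min_width=10, slack=2)
Line 6: ['lightbulb'] (min_width=9, slack=3)
Line 7: ['support', 'box'] (min_width=11, slack=1)
Line 8: ['of', 'microwave'] (min_width=12, slack=0)
Line 9: ['snow', 'south'] (min_width=10, slack=2)
Line 10: ['been', 'train'] (min_width=10, slack=2)
Line 11: ['been', 'morning'] (min_width=12, slack=0)
Line 12: ['sweet', 'heart'] (min_width=11, slack=1)

Answer: 1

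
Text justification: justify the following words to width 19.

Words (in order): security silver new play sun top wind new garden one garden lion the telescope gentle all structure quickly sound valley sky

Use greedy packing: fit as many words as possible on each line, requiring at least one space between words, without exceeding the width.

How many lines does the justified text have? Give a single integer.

Line 1: ['security', 'silver', 'new'] (min_width=19, slack=0)
Line 2: ['play', 'sun', 'top', 'wind'] (min_width=17, slack=2)
Line 3: ['new', 'garden', 'one'] (min_width=14, slack=5)
Line 4: ['garden', 'lion', 'the'] (min_width=15, slack=4)
Line 5: ['telescope', 'gentle'] (min_width=16, slack=3)
Line 6: ['all', 'structure'] (min_width=13, slack=6)
Line 7: ['quickly', 'sound'] (min_width=13, slack=6)
Line 8: ['valley', 'sky'] (min_width=10, slack=9)
Total lines: 8

Answer: 8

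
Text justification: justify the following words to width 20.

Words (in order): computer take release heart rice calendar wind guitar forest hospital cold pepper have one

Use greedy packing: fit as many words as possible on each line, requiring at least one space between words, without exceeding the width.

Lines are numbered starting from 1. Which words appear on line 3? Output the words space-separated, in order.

Line 1: ['computer', 'take'] (min_width=13, slack=7)
Line 2: ['release', 'heart', 'rice'] (min_width=18, slack=2)
Line 3: ['calendar', 'wind', 'guitar'] (min_width=20, slack=0)
Line 4: ['forest', 'hospital', 'cold'] (min_width=20, slack=0)
Line 5: ['pepper', 'have', 'one'] (min_width=15, slack=5)

Answer: calendar wind guitar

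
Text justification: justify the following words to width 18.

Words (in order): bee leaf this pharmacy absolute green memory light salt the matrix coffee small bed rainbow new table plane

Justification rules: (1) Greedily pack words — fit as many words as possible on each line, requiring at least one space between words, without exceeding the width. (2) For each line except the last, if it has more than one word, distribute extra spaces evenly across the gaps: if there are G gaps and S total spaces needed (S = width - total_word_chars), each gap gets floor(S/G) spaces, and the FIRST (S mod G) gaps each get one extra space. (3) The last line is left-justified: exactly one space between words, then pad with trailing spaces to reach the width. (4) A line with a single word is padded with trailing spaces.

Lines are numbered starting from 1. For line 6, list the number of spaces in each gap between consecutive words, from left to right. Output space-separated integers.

Line 1: ['bee', 'leaf', 'this'] (min_width=13, slack=5)
Line 2: ['pharmacy', 'absolute'] (min_width=17, slack=1)
Line 3: ['green', 'memory', 'light'] (min_width=18, slack=0)
Line 4: ['salt', 'the', 'matrix'] (min_width=15, slack=3)
Line 5: ['coffee', 'small', 'bed'] (min_width=16, slack=2)
Line 6: ['rainbow', 'new', 'table'] (min_width=17, slack=1)
Line 7: ['plane'] (min_width=5, slack=13)

Answer: 2 1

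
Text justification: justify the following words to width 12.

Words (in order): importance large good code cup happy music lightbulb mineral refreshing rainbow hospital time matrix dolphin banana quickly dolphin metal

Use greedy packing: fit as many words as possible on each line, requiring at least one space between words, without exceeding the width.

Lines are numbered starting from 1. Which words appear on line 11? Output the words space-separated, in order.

Line 1: ['importance'] (min_width=10, slack=2)
Line 2: ['large', 'good'] (min_width=10, slack=2)
Line 3: ['code', 'cup'] (min_width=8, slack=4)
Line 4: ['happy', 'music'] (min_width=11, slack=1)
Line 5: ['lightbulb'] (min_width=9, slack=3)
Line 6: ['mineral'] (min_width=7, slack=5)
Line 7: ['refreshing'] (min_width=10, slack=2)
Line 8: ['rainbow'] (min_width=7, slack=5)
Line 9: ['hospital'] (min_width=8, slack=4)
Line 10: ['time', 'matrix'] (min_width=11, slack=1)
Line 11: ['dolphin'] (min_width=7, slack=5)
Line 12: ['banana'] (min_width=6, slack=6)
Line 13: ['quickly'] (min_width=7, slack=5)
Line 14: ['dolphin'] (min_width=7, slack=5)
Line 15: ['metal'] (min_width=5, slack=7)

Answer: dolphin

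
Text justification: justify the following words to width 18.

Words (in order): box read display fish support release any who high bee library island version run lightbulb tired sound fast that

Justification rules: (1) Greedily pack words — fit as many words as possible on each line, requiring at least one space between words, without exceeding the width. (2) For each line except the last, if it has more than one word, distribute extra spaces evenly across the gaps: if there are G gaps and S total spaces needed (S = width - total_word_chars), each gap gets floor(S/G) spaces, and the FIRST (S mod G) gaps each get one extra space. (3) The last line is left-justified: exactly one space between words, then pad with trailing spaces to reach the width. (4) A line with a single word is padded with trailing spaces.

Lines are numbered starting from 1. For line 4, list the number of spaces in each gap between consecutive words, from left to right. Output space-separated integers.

Answer: 2 2

Derivation:
Line 1: ['box', 'read', 'display'] (min_width=16, slack=2)
Line 2: ['fish', 'support'] (min_width=12, slack=6)
Line 3: ['release', 'any', 'who'] (min_width=15, slack=3)
Line 4: ['high', 'bee', 'library'] (min_width=16, slack=2)
Line 5: ['island', 'version', 'run'] (min_width=18, slack=0)
Line 6: ['lightbulb', 'tired'] (min_width=15, slack=3)
Line 7: ['sound', 'fast', 'that'] (min_width=15, slack=3)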